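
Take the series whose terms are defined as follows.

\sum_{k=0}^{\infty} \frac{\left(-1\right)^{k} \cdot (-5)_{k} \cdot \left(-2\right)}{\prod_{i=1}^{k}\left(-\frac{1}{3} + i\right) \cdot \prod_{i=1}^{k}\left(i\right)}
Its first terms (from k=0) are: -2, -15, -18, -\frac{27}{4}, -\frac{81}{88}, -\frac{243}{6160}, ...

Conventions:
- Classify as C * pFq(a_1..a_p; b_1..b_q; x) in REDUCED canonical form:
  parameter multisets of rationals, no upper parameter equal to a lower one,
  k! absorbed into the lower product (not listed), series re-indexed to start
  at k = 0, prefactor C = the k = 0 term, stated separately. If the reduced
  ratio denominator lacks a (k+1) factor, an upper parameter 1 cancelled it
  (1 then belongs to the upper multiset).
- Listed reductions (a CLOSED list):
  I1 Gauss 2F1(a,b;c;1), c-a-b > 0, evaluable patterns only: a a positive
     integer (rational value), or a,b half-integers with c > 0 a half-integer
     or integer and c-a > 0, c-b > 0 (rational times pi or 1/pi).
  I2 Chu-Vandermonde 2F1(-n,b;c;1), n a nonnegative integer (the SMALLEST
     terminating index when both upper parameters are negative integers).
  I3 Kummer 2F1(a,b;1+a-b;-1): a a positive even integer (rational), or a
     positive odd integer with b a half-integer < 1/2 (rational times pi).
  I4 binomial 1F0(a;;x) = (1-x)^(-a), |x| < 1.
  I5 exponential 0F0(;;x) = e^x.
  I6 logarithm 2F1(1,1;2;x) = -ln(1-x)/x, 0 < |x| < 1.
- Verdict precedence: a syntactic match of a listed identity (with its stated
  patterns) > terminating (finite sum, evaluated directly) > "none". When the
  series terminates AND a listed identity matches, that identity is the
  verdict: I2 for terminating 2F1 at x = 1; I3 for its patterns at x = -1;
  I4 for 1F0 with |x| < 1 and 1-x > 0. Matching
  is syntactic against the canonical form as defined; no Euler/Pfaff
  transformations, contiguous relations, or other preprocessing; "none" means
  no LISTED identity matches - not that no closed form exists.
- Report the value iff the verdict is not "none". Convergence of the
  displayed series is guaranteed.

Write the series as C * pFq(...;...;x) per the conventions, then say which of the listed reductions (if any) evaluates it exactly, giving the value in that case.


x = -1 here; the reduced form reads 1F1, upper {-5}, lower {\frac{2}{3}}, C = -2. Verdict: terminating. With -5 upstairs the series is a 6-term polynomial sum; evaluated term by term. Value: -\frac{263093}{6160}.

Key observation: with t_0 = -2, the lower running product (C = -2) is a rising factorial.
Consecutive-term ratio: r(k) = -1 * (k-5) / [(k+\frac{2}{3}) (k+1)] - poly over poly, x = -1 from leading terms; C = -2 at k = 0.


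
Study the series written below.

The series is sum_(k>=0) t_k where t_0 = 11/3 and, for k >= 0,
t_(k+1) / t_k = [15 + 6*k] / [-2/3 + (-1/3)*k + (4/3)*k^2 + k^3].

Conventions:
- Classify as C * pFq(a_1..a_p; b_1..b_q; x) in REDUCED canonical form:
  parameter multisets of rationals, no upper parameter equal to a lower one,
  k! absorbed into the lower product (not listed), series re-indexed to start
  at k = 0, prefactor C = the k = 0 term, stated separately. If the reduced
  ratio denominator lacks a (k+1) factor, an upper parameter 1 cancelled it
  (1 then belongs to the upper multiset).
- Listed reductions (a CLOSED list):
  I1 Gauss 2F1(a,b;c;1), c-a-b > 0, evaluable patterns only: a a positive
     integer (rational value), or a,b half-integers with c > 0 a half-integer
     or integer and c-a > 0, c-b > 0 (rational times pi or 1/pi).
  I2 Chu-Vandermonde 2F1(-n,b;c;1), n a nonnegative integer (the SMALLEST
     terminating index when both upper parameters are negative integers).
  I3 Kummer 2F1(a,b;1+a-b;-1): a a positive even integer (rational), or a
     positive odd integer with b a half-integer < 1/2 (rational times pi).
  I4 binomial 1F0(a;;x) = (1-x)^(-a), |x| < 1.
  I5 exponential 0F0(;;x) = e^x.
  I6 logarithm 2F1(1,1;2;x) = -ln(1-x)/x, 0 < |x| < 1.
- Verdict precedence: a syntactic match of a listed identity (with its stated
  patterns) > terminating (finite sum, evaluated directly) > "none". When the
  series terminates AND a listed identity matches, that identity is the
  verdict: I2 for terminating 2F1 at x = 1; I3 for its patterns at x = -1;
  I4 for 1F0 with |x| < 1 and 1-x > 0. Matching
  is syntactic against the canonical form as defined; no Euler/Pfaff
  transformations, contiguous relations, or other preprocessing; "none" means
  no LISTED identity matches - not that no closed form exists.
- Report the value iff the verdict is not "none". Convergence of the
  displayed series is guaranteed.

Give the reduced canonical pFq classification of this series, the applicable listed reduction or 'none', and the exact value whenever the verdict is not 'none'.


Prefactor 11/3, argument 6: 1F2 with upper {5/2} over lower {-2/3, 1}. Verdict: none. Every listed pattern misses the 1F2 form at 6, upper {5/2}.

Structural cue: from the first term 11/3: roots of the ratio polynomials (C = 11/3) are the negated parameters.
Ratio: r(k) = 6 * (k+5/2) / [(k-2/3) (k+1) (k+1)] - rational in k, leading ratio 6; with t_0 = 11/3, classification follows.


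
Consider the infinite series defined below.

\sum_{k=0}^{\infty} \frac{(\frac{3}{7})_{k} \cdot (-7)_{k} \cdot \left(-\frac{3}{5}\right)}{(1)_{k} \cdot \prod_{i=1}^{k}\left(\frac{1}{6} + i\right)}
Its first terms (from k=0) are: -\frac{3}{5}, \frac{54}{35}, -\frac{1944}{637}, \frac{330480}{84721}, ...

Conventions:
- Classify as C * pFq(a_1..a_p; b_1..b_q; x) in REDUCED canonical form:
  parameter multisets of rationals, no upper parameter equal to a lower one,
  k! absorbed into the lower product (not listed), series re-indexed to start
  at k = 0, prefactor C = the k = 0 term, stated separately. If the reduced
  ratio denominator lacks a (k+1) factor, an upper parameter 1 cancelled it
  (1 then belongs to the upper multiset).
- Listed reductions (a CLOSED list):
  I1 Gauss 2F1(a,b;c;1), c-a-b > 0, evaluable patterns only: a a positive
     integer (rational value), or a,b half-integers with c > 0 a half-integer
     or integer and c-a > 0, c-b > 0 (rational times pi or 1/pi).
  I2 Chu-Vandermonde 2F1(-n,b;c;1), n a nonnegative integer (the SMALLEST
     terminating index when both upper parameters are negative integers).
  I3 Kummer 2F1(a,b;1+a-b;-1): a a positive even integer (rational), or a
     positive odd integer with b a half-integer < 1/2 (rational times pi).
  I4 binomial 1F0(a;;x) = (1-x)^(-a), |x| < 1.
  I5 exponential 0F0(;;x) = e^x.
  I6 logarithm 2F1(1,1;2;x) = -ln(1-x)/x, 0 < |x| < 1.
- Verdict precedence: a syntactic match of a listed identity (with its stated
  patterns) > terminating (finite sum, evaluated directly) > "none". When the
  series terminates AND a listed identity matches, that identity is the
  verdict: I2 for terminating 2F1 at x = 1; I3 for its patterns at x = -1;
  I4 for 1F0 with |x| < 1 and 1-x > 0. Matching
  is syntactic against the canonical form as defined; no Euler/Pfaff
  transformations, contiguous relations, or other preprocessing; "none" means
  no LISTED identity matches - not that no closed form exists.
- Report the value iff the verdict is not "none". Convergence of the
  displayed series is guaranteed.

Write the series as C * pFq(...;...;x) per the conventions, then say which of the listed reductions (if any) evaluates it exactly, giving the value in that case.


x = 1 here; the reduced form reads 2F1, upper {-7, \frac{3}{7}}, lower {\frac{7}{6}}, C = -\frac{3}{5}. Verdict (x = 1): the Chu-Vandermonde identity I2 applies (terminating 2F1 at x = 1 with n = 7, b = 3/7, c = \frac{7}{6}). Sum: -\frac{10733173699173}{56635855064425}.

Key step: with t_0 = -\frac{3}{5}, the lower running product (C = -3/5, x = 1) is a rising factorial.
Step ratio: r(k) = 1 * (k-7) (k+\frac{3}{7}) / [(k+\frac{7}{6}) (k+1)] ; factor over Q: parameters, x = 1, and C = -\frac{3}{5}.


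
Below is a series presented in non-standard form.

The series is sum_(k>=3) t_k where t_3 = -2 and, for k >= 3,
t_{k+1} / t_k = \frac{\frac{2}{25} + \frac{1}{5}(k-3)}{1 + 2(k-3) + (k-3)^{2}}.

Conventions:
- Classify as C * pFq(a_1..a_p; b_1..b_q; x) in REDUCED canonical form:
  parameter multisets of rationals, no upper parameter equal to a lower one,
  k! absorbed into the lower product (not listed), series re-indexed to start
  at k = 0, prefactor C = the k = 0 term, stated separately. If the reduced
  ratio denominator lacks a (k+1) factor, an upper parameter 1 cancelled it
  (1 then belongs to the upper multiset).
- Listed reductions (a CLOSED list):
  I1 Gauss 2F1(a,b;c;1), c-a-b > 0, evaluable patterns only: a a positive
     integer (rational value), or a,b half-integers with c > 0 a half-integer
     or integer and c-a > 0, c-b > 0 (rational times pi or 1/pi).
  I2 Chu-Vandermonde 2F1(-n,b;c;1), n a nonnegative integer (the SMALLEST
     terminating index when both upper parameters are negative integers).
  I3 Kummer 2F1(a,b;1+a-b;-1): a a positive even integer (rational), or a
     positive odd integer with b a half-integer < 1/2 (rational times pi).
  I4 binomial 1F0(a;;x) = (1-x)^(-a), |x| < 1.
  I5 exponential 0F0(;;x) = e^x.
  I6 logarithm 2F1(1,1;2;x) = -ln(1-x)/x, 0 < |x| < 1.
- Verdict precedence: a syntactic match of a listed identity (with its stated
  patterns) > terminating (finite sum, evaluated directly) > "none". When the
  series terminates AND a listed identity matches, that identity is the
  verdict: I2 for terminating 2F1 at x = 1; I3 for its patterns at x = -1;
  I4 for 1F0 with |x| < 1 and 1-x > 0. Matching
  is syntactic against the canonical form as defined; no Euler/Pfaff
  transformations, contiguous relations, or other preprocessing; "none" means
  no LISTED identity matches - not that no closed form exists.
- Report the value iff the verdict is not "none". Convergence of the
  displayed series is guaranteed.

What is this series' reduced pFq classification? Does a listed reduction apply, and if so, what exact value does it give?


Canonical form: C = -2 times 1F1 with upper {\frac{2}{5}}, lower {1}, x = \frac{1}{5}. Verdict: none - this 1F1 at x = \frac{1}{5} matches no listed pattern, and upper {\frac{2}{5}} holds no stopper.

Key observation: t_0 = -2 here, and factor the ratio over Q (prefactor -2): negated roots = parameters.
Step ratio: r(k) = \frac{1}{5} * (k+\frac{2}{5}) / [(k+1) (k+1)] - poly over poly, x = \frac{1}{5} from leading terms; C = -2 at k = 0.


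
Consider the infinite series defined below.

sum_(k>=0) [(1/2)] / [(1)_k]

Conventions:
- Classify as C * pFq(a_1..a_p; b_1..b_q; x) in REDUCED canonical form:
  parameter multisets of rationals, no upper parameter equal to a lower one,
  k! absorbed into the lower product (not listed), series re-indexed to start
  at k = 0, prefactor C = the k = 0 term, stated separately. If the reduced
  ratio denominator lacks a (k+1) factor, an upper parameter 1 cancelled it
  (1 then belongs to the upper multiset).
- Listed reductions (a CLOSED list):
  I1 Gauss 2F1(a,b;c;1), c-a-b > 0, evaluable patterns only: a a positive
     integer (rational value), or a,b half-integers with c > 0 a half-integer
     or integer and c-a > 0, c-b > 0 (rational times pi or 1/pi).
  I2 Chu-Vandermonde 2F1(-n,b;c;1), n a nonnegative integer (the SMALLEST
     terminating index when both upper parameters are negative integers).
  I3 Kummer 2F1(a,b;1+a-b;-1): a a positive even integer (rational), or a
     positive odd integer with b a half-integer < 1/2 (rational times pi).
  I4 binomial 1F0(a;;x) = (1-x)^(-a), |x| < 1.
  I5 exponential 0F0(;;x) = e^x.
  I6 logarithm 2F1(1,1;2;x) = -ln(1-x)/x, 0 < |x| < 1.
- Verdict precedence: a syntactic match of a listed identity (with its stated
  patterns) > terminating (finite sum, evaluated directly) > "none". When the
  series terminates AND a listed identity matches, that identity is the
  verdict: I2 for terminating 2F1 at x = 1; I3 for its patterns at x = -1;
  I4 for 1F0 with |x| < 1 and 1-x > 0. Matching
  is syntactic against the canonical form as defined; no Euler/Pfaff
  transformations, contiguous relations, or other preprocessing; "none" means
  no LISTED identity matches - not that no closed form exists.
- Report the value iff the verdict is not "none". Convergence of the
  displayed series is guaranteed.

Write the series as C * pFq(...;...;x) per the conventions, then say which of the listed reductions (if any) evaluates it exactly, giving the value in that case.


At argument 1: a 0F0 with upper {-}, lower {-}, scaled by C = 1/2. Verdict at x = 1: the I5 exponential reduction matches (the 0F0 exponential series at x = 1). Value: (1/2) * e^(1).

Structural cue: from the first term 1/2: (1)_k (prefactor 1/2) is k! itself.
Term ratio: r(k) = 1 * 1 / [(k+1)] - rational in k, leading ratio 1; with t_0 = 1/2, classification follows.


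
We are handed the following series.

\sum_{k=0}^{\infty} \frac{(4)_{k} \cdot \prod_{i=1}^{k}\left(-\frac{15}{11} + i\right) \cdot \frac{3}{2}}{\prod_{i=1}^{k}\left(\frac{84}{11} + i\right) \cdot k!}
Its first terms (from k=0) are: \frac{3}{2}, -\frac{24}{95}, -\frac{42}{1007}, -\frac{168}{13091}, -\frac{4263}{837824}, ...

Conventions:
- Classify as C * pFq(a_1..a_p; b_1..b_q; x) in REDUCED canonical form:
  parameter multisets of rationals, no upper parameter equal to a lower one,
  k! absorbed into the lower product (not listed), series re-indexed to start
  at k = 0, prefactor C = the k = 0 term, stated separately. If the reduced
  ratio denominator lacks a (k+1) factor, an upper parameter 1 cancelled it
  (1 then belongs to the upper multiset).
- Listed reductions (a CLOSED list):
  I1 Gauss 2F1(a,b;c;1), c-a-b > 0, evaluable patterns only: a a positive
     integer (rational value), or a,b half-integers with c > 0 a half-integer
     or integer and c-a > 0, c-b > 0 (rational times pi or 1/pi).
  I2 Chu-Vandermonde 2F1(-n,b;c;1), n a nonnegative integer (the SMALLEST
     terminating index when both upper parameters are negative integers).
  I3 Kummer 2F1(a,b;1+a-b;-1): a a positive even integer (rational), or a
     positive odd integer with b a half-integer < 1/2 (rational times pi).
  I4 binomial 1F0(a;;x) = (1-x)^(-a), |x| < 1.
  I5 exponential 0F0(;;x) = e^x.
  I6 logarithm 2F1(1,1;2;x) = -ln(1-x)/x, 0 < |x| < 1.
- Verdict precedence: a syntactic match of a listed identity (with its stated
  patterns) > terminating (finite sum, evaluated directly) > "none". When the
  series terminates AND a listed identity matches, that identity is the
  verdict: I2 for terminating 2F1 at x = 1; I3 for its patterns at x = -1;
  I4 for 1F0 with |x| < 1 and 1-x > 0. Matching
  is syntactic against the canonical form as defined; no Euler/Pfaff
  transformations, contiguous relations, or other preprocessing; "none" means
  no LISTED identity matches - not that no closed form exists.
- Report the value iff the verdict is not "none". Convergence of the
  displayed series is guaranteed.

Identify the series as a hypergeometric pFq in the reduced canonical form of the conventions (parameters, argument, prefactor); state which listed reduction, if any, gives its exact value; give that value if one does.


Key step: from the first term \frac{3}{2}: the running product (C = 3/2, x = 1) telescopes to a rising factorial.
Step ratio: r(k) = 1 * (k-\frac{4}{11}) (k+4) / [(k+\frac{95}{11}) (k+1)] - rational; roots negated = parameters, x = 1, C = \frac{3}{2}.

x = 1 here; the reduced form reads 2F1, upper {-\frac{4}{11}, 4}, lower {\frac{95}{11}}, C = \frac{3}{2}. Verdict: Gauss's theorem (I1) matches (x = 1: the Gamma ratio telescopes since c-a-b = 5 > 0 and a = 4 in Z>0). Hence: \frac{346239}{292820}.


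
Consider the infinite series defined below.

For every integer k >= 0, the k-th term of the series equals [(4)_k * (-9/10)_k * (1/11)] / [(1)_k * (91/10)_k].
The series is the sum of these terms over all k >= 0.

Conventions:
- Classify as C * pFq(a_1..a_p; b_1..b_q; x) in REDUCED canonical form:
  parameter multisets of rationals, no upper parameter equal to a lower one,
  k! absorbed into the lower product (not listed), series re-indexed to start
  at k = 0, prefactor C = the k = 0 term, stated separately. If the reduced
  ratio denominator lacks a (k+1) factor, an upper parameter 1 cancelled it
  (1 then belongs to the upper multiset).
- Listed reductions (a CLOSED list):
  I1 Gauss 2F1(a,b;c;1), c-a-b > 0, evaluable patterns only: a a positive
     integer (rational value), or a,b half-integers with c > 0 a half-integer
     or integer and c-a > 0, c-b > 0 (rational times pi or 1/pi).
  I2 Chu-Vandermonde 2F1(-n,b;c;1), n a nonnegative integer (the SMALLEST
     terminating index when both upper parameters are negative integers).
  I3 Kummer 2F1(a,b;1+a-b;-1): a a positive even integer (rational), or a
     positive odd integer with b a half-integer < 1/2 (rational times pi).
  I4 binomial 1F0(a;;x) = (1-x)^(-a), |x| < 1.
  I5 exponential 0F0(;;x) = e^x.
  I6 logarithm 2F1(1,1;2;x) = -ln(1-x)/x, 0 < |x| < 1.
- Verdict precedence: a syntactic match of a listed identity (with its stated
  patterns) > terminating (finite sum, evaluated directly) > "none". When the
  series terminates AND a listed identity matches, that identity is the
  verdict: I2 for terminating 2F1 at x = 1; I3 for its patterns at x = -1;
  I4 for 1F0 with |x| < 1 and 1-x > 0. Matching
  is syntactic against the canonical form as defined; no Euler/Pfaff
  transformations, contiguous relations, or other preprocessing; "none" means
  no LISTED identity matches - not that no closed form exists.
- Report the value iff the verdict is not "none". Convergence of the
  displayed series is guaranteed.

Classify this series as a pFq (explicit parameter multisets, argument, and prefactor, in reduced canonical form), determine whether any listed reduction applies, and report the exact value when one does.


x = 1 here; the reduced form reads 2F1, upper {-9/10, 4}, lower {91/10}, C = 1/11. Verdict at x = 1: the Gauss summation I1 matches (x = 1: the Gamma ratio telescopes since c-a-b = 6 > 0 and a = 4 in Z>0). Its exact value is 662643/12320000.

Key observation: t_0 = 1/11 here, and (1)_k (C = 1/11) is k! itself.
Ratio: r(k) = 1 * (k-9/10) (k+4) / [(k+91/10) (k+1)] - rational; roots negated = parameters, x = 1, C = 1/11.


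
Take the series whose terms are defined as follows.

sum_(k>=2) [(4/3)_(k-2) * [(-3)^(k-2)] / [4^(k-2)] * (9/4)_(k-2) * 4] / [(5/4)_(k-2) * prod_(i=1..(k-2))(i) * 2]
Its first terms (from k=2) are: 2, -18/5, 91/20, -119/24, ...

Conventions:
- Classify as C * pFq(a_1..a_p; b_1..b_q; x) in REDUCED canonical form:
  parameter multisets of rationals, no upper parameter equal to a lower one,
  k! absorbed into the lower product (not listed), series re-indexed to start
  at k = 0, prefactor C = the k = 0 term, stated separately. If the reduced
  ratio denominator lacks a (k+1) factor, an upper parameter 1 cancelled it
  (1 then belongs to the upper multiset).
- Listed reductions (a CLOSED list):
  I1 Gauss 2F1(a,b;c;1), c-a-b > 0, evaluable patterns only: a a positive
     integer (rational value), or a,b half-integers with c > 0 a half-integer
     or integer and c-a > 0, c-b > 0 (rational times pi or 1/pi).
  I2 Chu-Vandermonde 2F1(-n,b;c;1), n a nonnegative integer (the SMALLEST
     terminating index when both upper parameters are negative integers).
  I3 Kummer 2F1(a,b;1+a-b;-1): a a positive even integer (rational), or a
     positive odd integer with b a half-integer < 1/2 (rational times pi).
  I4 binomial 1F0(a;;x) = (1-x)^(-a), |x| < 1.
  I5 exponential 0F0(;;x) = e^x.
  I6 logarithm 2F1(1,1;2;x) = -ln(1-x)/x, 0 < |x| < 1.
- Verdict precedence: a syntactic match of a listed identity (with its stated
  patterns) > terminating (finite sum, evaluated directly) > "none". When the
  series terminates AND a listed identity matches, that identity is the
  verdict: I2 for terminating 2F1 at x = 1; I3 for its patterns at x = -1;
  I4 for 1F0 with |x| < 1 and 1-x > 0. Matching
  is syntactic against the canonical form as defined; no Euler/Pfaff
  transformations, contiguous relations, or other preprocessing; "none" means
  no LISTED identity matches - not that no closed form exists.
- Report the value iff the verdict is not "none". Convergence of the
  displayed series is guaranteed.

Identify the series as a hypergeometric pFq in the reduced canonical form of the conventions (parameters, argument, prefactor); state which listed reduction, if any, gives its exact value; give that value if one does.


x = -3/4 here; the reduced form reads 2F1, upper {4/3, 9/4}, lower {5/4}, C = 2. Verdict: none - this 2F1 at x = -3/4 matches no listed pattern, and upper {4/3, 9/4} holds no stopper.

Key observation: x = (-3/4) and the product of the first k integers (prefactor 2) is k!.
Consecutive-term ratio: r(k) = (-3/4) * (k+4/3) (k+9/4) / [(k+5/4) (k+1)] - rational; roots negated = parameters, x = (-3/4), C = 2.


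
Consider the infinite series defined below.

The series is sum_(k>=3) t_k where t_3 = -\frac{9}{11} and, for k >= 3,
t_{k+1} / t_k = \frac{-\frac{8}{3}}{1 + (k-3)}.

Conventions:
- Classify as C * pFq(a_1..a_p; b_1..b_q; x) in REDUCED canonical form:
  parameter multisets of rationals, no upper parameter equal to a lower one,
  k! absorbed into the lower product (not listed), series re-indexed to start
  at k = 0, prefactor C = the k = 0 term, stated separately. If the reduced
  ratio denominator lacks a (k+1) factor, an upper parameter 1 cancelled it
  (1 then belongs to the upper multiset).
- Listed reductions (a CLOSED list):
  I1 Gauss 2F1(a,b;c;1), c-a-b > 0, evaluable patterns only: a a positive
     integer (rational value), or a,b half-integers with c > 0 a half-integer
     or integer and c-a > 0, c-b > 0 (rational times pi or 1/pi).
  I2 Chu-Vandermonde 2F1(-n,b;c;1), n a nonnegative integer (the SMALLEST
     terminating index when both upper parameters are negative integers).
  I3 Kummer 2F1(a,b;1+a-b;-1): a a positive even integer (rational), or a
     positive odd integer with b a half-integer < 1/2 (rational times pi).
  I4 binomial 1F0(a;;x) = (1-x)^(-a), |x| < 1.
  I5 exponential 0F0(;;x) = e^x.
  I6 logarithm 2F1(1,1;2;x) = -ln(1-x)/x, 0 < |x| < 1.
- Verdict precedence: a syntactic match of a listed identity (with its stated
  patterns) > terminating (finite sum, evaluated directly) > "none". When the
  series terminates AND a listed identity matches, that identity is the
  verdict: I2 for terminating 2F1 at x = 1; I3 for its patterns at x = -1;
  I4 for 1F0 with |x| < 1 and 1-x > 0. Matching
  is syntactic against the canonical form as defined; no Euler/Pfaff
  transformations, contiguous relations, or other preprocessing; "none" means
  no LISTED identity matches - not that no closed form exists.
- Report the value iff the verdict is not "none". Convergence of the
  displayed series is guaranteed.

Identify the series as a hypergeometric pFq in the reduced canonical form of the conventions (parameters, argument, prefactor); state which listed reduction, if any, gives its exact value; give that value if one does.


Structural cue: t_0 = -\frac{9}{11} here, and roots of the ratio polynomials (C = -9/11) are the negated parameters.
Ratio: r(k) = -\frac{8}{3} * 1 / [(k+1)] - rational in k. x = -\frac{8}{3}; t_0 = -\frac{9}{11}; negate the roots.

x = -\frac{8}{3} here; the reduced form reads 0F0, upper {-}, lower {-}, C = -\frac{9}{11}. Verdict: this is the I5 exponential reduction (the 0F0 exponential series at x = -\frac{8}{3}). Value: \left(-\frac{9}{11}\right) \cdot e^{-\frac{8}{3}}.


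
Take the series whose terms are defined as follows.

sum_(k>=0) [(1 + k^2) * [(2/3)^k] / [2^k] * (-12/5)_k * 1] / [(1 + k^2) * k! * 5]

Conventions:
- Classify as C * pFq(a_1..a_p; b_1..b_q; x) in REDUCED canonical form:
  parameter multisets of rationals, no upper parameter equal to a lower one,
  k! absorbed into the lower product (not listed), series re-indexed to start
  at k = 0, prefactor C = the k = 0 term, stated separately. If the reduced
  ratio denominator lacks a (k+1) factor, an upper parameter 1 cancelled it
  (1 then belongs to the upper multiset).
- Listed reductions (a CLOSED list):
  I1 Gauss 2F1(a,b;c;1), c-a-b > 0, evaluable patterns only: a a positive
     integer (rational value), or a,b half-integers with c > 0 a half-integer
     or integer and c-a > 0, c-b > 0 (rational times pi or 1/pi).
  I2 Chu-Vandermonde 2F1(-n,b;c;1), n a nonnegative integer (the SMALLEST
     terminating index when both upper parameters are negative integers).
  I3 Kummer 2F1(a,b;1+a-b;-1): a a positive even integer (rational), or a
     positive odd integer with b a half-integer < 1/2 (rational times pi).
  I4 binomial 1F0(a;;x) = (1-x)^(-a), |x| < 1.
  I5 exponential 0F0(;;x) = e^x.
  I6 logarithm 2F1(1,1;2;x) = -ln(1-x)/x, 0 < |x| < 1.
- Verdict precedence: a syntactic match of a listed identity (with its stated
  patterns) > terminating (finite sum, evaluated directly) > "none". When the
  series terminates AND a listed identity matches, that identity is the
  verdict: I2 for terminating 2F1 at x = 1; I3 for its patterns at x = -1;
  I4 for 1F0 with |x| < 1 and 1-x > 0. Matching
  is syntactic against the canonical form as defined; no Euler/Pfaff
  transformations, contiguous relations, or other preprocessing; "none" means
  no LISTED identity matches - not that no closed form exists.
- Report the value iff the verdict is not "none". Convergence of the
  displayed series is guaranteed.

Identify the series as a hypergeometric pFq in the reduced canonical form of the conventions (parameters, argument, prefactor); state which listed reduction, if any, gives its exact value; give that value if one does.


Canonical form: C = 1/5 times 1F0 with upper {-12/5}, lower {-}, x = 1/3. Verdict: this is the binomial series (I4) (the 1F0 binomial series: exponent 12/5, x = 1/3). Sum: (1/5) * (2/3)^(12/5).

First insight: x = (1/3) and striking the common factor k^2 + 1 reduces the term (C = 1/5, x = 1/3).
Adjacent-term ratio: r(k) = (1/3) * (k-12/5) / [(k+1)] - poly over poly, x = (1/3) from leading terms; C = 1/5 at k = 0.


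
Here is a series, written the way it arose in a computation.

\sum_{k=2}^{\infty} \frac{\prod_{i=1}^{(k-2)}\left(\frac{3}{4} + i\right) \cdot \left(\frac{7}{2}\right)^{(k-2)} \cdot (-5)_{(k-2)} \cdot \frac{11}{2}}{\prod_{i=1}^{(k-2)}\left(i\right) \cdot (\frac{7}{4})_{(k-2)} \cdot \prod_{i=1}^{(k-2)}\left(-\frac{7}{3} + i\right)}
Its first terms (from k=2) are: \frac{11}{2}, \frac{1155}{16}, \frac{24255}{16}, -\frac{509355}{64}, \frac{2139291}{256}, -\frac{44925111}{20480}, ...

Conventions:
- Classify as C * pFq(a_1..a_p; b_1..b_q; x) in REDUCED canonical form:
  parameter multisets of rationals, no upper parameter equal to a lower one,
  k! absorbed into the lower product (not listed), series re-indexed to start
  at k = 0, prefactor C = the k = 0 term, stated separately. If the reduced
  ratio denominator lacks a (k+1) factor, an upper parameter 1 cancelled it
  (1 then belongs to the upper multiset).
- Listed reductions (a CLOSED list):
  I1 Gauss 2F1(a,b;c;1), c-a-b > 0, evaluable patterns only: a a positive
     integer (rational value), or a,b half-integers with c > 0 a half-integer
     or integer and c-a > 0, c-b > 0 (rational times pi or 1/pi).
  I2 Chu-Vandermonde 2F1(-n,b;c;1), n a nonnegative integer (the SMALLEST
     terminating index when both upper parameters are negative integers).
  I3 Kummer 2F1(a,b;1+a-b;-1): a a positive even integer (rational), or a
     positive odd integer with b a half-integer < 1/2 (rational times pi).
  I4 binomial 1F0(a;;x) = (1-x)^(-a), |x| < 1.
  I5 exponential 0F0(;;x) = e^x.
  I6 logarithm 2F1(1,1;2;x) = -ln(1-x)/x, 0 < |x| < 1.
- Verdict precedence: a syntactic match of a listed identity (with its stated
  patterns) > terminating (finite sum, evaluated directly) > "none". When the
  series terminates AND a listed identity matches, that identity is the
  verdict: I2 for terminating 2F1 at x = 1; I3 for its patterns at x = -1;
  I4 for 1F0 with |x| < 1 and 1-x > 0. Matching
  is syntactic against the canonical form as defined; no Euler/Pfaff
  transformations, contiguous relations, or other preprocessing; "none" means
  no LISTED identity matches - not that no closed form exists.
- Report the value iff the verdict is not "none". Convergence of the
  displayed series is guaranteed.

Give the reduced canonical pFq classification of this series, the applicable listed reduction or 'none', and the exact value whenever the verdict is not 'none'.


The series (x = \frac{7}{2}) is 1F1: upper {-5}, lower {-\frac{4}{3}}, prefactor \frac{11}{2}. Verdict: terminating. With -5 upstairs the series is a 6-term polynomial sum; evaluated term by term. Exact value: -\frac{4137991}{20480}.

Key step: t_0 = \frac{11}{2} here, and the product of the first k integers (prefactor 11/2) is k!.
Consecutive-term ratio: r(k) = \frac{7}{2} * (k-5) / [(k-\frac{4}{3}) (k+1)] ; factor over Q: parameters, x = \frac{7}{2}, and C = \frac{11}{2}.


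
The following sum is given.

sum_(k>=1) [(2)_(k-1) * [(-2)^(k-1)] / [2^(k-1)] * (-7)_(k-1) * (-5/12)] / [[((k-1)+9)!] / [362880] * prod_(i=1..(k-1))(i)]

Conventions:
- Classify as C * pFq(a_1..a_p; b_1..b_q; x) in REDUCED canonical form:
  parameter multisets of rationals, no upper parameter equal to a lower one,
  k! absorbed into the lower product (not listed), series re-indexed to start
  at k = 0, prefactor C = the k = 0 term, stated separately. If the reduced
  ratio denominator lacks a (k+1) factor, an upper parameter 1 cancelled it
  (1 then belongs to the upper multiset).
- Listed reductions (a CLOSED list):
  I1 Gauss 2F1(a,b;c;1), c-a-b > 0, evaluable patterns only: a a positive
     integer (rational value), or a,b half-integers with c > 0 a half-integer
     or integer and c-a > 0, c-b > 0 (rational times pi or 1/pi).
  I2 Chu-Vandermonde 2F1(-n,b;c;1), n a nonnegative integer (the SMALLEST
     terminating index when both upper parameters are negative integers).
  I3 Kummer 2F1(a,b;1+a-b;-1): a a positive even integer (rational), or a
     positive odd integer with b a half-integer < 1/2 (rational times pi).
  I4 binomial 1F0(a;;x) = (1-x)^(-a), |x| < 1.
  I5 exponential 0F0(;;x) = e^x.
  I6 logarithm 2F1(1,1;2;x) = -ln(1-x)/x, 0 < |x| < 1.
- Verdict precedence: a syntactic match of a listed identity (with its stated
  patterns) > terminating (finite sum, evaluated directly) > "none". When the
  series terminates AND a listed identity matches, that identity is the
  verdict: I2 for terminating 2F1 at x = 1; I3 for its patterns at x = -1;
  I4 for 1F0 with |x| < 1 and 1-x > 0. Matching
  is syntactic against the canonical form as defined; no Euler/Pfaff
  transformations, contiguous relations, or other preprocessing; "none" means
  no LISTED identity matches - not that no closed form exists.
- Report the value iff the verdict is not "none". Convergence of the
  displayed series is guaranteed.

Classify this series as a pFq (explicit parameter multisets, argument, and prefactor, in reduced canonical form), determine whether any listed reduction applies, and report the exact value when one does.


Prefactor -5/12, argument -1: 2F1 with upper {-7, 2} over lower {10}. Verdict at x = -1: the Kummer evaluation I3 matches (x = -1; c = 10 equals 1+a-b for upper {-7, 2}: listed pattern). Exact value: -15/8.

Key step: t_0 = -5/12 here, and the two k-th powers (C = -5/12) combine into one argument.
Step ratio: r(k) = (-1) * (k-7) (k+2) / [(k+10) (k+1)] - rational in k, leading ratio (-1); with t_0 = -5/12, classification follows.


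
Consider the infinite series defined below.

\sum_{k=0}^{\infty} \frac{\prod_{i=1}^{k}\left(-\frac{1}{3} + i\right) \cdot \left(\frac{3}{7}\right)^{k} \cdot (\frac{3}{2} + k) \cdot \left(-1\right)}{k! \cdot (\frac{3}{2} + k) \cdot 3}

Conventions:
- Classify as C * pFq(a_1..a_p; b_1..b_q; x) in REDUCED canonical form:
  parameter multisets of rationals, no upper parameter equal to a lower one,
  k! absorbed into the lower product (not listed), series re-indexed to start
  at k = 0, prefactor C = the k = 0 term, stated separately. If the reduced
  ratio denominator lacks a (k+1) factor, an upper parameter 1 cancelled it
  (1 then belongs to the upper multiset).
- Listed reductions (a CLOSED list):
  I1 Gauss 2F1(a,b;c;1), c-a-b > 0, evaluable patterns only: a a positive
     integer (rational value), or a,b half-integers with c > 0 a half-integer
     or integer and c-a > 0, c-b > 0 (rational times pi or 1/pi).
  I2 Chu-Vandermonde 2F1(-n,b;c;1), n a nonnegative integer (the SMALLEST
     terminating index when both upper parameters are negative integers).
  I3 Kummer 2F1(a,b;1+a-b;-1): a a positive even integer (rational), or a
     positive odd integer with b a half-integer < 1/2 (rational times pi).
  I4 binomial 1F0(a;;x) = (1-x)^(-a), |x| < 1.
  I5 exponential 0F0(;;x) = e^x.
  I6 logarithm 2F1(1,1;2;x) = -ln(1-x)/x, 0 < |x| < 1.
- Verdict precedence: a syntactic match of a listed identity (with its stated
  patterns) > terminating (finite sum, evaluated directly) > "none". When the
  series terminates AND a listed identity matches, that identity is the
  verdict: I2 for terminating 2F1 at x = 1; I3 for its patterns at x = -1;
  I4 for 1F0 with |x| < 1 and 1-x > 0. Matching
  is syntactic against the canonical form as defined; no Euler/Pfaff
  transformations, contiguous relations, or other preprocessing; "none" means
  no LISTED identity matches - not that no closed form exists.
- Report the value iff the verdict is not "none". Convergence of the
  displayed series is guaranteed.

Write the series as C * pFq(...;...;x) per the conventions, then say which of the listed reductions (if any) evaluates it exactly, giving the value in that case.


This is -\frac{1}{3} * 1F0(\frac{2}{3}; -; \frac{3}{7}) in reduced canonical form. Verdict: this is the I4 binomial reduction (the 1F0 binomial series: exponent -2/3, x = \frac{3}{7}). Its exact value is \left(-\frac{1}{3}\right) \cdot \left(\frac{4}{7}\right)^{-\frac{2}{3}}.

Structural cue: with t_0 = -\frac{1}{3}, the factor k + 3/2 cancels (top and bottom), leaving C = -1/3, x = 3/7.
Ratio: r(k) = \frac{3}{7} * (k+\frac{2}{3}) / [(k+1)] - poly over poly, x = \frac{3}{7} from leading terms; C = -\frac{1}{3} at k = 0.


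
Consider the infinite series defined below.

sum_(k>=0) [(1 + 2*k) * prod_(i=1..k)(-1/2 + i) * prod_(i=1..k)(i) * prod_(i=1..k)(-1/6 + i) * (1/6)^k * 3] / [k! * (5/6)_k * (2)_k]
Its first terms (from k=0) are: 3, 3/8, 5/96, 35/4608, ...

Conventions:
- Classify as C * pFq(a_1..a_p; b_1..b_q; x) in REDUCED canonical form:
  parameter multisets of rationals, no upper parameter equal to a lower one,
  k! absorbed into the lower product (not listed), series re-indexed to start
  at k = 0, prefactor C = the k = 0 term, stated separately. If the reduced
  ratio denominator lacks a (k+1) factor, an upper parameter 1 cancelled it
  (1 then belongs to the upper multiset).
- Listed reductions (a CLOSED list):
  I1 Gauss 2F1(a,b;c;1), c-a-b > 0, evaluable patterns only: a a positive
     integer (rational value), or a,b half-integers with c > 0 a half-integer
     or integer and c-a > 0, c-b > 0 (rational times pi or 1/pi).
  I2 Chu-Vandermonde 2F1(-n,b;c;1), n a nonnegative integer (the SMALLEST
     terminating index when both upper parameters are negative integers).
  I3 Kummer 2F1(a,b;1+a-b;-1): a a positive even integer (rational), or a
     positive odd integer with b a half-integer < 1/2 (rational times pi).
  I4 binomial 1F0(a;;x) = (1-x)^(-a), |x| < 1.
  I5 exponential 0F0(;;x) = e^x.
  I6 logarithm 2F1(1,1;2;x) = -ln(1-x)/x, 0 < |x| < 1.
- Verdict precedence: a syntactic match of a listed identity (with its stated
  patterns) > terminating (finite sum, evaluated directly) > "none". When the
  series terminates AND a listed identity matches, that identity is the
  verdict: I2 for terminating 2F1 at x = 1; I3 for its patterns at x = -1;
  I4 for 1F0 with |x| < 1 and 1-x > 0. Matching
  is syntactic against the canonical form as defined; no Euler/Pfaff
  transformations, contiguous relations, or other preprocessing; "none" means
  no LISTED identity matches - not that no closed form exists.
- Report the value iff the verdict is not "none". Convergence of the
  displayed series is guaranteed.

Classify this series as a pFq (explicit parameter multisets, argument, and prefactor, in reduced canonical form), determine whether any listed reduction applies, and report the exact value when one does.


At argument 1/6: a 2F1 with upper {1, 3/2}, lower {2}, scaled by C = 3. Verdict: none - at argument 1/6 the multisets {1, 3/2} ; {2} match no listed identity.

The tell: x = (1/6) and the (2k+1) factor (prefactor 3) shifts (1/2)_k to (3/2)_k.
Ratio: r(k) = (1/6) * (k+1) (k+3/2) / [(k+2) (k+1)] - rational; roots negated = parameters, x = (1/6), C = 3.


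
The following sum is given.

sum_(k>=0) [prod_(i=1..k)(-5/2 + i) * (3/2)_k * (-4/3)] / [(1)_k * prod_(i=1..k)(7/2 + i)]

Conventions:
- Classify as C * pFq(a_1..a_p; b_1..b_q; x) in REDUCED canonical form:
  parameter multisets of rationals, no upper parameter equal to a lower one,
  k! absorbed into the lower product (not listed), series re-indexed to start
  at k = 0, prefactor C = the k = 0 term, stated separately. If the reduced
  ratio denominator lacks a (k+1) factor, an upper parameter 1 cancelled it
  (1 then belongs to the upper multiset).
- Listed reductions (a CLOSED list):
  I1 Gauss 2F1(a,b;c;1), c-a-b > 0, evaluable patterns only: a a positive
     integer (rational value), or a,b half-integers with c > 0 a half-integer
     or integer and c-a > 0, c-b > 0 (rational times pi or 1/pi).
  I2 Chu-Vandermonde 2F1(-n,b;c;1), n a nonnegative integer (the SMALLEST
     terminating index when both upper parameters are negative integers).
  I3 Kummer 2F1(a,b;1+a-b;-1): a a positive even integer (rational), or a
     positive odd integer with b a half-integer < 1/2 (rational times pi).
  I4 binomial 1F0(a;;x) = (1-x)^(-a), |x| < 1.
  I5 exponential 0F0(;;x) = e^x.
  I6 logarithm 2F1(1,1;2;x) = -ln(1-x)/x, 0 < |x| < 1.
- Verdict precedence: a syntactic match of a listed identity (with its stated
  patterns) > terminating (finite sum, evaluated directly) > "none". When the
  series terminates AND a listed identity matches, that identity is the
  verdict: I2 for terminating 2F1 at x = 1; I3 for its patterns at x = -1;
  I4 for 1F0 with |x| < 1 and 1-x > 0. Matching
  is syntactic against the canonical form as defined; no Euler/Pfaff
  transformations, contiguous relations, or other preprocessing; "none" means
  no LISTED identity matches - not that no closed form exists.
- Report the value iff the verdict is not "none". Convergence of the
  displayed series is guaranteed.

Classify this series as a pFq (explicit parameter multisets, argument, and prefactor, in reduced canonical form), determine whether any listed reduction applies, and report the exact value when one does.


At argument 1: a 2F1 with upper {-3/2, 3/2}, lower {9/2}, scaled by C = -4/3. Verdict at x = 1: the half-integer Gauss pattern (I1) matches (x = 1; upper {-3/2, 3/2} half-integers, c = 9/2 in the evaluable pattern). Its exact value is (-245/1024) * pi.

First insight: x = 1 and the running product (C = -4/3, x = 1) telescopes to a rising factorial.
Ratio: r(k) = 1 * (k-3/2) (k+3/2) / [(k+9/2) (k+1)] - rational in k. x = 1; t_0 = -4/3; negate the roots.


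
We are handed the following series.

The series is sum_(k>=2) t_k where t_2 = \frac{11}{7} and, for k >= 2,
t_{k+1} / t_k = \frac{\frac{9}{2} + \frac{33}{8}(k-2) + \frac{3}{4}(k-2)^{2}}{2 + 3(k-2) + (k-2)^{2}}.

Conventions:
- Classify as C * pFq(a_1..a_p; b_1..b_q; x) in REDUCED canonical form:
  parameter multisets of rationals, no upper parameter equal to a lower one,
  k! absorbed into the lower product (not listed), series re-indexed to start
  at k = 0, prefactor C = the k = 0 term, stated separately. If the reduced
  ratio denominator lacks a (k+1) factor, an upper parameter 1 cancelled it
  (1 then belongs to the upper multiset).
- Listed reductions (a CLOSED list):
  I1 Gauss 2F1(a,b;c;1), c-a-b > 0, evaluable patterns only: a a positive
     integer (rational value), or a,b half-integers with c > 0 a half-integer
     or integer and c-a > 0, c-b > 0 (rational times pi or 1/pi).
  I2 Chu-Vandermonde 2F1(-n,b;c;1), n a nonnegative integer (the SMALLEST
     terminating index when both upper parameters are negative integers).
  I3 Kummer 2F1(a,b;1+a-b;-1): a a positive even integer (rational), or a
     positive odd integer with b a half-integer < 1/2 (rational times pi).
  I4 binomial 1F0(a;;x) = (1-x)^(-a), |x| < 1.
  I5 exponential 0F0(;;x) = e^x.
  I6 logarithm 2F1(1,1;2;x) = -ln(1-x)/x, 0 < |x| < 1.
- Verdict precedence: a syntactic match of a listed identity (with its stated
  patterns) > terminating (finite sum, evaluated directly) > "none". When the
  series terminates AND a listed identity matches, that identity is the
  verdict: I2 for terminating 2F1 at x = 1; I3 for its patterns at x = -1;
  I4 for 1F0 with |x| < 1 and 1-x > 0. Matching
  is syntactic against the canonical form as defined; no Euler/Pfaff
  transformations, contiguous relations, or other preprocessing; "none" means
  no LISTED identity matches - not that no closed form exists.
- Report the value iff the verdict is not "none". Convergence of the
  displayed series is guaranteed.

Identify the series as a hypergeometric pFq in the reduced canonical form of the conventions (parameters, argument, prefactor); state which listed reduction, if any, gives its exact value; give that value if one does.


Reduced: x = \frac{3}{4}, 2F1, upper = {\frac{3}{2}, 4}, lower = {2}, C = \frac{11}{7}. Verdict: no listed reduction: x = \frac{3}{4} and upper {\frac{3}{2}, 4} fail every I1-I6 pattern.

The tell: t_0 being \frac{11}{7}, the expanded ratio factors over Q; C = 11/7, roots give parameters.
Ratio: r(k) = \frac{3}{4} * (k+\frac{3}{2}) (k+4) / [(k+2) (k+1)] - rational in k. x = \frac{3}{4}; t_0 = \frac{11}{7}; negate the roots.
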